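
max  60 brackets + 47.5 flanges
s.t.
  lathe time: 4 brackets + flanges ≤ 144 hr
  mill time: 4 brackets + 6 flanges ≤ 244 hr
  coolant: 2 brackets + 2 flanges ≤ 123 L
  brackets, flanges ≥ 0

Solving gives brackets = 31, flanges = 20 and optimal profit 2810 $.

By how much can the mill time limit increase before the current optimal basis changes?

70

Binding constraints: lathe time, mill time. The basis is B = [[4,1],[4,6]] with det 20.
Per unit increase in mill time, x* moves by d = (-0.05, 0.2).
The basis stays optimal until coolant becomes binding; allowable increase = 70 hr.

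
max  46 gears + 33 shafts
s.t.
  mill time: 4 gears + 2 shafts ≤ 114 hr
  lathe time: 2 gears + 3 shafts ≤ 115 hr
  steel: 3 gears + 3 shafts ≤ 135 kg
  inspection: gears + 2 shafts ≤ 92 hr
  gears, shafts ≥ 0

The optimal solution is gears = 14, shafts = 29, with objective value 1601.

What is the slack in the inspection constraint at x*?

20

inspection used = 1·14 + 2·29 = 72; slack = 92 − 72 = 20.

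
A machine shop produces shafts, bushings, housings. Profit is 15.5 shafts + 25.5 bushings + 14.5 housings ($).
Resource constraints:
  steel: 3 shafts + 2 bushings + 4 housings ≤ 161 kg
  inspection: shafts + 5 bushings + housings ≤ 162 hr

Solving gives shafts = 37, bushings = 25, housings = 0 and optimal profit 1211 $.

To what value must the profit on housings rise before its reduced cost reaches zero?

Both steel and inspection are binding at x*.
The binding rows give the dual system: 3·y_steel + 1·y_inspection = 15.5 and 2·y_steel + 5·y_inspection = 25.5.
This yields shadow prices y_steel = 4, y_inspection = 3.5.
housings enters the basis when its profit ≥ yᵀa₃ = 4·4 + 3.5·1 = 19.5.

19.5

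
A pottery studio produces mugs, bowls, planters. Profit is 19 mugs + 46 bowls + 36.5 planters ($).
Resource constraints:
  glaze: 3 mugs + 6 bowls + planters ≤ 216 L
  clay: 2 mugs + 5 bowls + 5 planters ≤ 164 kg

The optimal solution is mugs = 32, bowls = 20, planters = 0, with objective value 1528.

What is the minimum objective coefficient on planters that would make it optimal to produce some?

41

Check each constraint at x*: glaze 216/216 (tight); clay 164/164 (tight).
The binding rows give the dual system: 3·y_glaze + 2·y_clay = 19 and 6·y_glaze + 5·y_clay = 46.
→ y_glaze = 1 and y_clay = 8.
planters enters the basis when its profit ≥ yᵀa₃ = 1·1 + 8·5 = 41.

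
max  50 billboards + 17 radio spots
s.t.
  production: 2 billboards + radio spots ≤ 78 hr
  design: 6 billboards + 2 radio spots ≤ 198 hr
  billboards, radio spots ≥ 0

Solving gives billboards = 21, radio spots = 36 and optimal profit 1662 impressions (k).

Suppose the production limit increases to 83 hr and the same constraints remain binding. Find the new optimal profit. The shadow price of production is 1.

1667

Δb = 5, so new z* = 1662 + (1)·(5) = 1662 + 5 = 1667.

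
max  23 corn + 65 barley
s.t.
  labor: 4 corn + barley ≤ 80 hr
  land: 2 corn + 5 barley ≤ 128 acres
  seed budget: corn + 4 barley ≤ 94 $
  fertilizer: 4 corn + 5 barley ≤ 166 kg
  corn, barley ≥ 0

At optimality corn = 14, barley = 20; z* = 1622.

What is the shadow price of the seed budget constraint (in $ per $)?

At the optimum: labor uses 76 of 80 (slack = 4); land uses 128 of 128 (binding); seed budget uses 94 of 94 (binding); fertilizer uses 156 of 166 (slack = 10).
By complementary slackness, y = 0 for the non-binding constraints.
The binding rows give the dual system: 2·y_land + 1·y_seed budget = 23 and 5·y_land + 4·y_seed budget = 65.
This yields shadow prices y_land = 9, y_seed budget = 5.
Shadow price of seed budget = 5.

5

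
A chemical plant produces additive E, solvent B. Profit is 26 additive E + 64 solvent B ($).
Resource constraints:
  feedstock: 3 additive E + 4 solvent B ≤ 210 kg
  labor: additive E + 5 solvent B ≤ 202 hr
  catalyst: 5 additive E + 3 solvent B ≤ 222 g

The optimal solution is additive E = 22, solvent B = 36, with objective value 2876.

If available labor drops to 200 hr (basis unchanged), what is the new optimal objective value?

2860

Check each constraint at x*: feedstock 210/210 (tight); labor 202/202 (tight); catalyst 218/222 (slack 4).
Slack constraints have shadow price 0 (complementary slackness).
Dual feasibility on the basic columns requires 3·y_feedstock + 1·y_labor = 26, 4·y_feedstock + 5·y_labor = 64.
→ y_feedstock = 6 and y_labor = 8.
Δz = y_labor·Δb = 8 × (-2) = -16, so new z* = 2876 − 16 = 2860.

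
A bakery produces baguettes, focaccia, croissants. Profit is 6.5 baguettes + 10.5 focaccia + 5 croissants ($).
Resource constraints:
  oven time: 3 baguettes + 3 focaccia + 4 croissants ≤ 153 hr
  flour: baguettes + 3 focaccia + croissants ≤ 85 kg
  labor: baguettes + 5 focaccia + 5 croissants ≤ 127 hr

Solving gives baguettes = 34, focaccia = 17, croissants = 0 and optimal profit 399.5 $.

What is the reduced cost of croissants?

Check each constraint at x*: oven time 153/153 (tight); flour 85/85 (tight); labor 119/127 (slack 8).
By complementary slackness, y = 0 for the non-binding constraint.
From A_Bᵀ y = c: 3·y_oven time + 1·y_flour = 6.5; 3·y_oven time + 3·y_flour = 10.5.
Solving: y_oven time = 1.5, y_flour = 2.
Reduced cost of croissants: c₃ − yᵀa₃ = 5 − (1.5·4 + 2·1) = 5 − 8 = -3.

-3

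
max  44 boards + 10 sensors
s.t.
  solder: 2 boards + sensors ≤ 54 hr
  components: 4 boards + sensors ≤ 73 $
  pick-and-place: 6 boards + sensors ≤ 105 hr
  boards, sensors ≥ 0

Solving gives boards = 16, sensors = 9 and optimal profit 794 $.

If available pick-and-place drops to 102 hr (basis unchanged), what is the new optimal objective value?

788

At the optimum: solder uses 41 of 54 (slack = 13); components uses 73 of 73 (binding); pick-and-place uses 105 of 105 (binding).
By complementary slackness, y = 0 for the non-binding constraint.
The binding rows give the dual system: 4·y_components + 6·y_pick-and-place = 44 and 1·y_components + 1·y_pick-and-place = 10.
Solving: y_components = 8, y_pick-and-place = 2.
Δz = y_pick-and-place·Δb = 2 × (-3) = -6, so new z* = 794 − 6 = 788.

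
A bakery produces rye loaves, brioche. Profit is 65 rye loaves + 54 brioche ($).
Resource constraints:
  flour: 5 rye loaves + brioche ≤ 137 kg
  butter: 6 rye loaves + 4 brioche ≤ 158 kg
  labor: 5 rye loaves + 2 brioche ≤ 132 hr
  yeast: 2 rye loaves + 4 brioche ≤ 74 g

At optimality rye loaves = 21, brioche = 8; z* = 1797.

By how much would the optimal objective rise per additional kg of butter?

9.5

Check each constraint at x*: flour 113/137 (slack 24); butter 158/158 (tight); labor 121/132 (slack 11); yeast 74/74 (tight).
By complementary slackness, y = 0 for the non-binding constraints.
From A_Bᵀ y = c: 6·y_butter + 2·y_yeast = 65; 4·y_butter + 4·y_yeast = 54.
→ y_butter = 9.5 and y_yeast = 4.
Shadow price of butter = 9.5.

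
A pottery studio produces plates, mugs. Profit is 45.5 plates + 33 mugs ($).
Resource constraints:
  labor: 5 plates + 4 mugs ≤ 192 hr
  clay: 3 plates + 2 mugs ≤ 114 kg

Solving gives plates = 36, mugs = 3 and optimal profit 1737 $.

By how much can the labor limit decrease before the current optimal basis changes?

2

Binding constraints: labor, clay. The basis is B = [[5,4],[3,2]] with det -2.
Per unit decrease in labor, x* moves by d = (1, -1.5).
The basis stays optimal until mugs reaches 0; allowable decrease = 2 hr.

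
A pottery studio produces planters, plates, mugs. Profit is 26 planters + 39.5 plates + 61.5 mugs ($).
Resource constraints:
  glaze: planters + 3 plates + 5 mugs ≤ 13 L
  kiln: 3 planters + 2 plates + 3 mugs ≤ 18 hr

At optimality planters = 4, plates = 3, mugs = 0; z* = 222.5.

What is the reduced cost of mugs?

Check each constraint at x*: glaze 13/13 (tight); kiln 18/18 (tight).
Dual feasibility on the basic columns requires 1·y_glaze + 3·y_kiln = 26, 3·y_glaze + 2·y_kiln = 39.5.
→ y_glaze = 9.5 and y_kiln = 5.5.
Reduced cost of mugs: c₃ − yᵀa₃ = 61.5 − (9.5·5 + 5.5·3) = 61.5 − 64 = -2.5.

-2.5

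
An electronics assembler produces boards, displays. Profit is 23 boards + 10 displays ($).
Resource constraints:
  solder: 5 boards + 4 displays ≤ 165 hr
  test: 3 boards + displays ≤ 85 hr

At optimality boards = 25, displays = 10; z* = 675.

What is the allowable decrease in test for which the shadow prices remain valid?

43.75

Binding constraints: solder, test. The basis is B = [[5,4],[3,1]] with det -7.
Per unit decrease in test, x* moves by d = (-0.5714, 0.7143).
The basis stays optimal until boards reaches 0; allowable decrease = 43.75 hr.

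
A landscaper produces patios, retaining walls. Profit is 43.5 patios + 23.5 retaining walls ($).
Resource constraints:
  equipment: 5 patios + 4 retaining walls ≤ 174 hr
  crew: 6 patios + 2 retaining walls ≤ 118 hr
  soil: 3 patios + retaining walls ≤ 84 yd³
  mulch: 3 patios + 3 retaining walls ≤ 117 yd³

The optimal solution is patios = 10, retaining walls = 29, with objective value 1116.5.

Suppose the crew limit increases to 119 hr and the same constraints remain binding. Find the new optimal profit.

Binding: crew and mulch. Non-binding: equipment (8 unused), soil (25 unused).
By complementary slackness, y = 0 for the non-binding constraints.
Dual feasibility on the basic columns requires 6·y_crew + 3·y_mulch = 43.5, 2·y_crew + 3·y_mulch = 23.5.
Solving: y_crew = 5, y_mulch = 4.5.
Δz = y_crew·Δb = 5 × (1) = 5, so new z* = 1116.5 + 5 = 1121.5.

1121.5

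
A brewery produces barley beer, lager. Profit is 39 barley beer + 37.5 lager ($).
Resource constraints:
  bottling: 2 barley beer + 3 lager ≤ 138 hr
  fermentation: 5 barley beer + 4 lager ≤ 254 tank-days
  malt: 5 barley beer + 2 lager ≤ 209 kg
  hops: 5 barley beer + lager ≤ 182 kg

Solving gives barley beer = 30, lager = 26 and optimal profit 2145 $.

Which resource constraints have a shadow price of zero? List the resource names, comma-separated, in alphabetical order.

hops, malt

bottling: 138/138 (binding)
fermentation: 254/254 (binding)
malt: 202/209 (slack 7)
hops: 176/182 (slack 6)
By complementary slackness, a constraint with positive slack has shadow price 0 → hops, malt.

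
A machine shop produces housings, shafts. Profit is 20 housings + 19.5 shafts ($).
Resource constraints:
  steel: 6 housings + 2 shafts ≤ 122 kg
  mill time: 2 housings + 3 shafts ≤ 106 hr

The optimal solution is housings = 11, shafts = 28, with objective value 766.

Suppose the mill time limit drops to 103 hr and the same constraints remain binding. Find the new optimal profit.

At the optimum: steel uses 122 of 122 (binding); mill time uses 106 of 106 (binding).
Dual feasibility on the basic columns requires 6·y_steel + 2·y_mill time = 20, 2·y_steel + 3·y_mill time = 19.5.
→ y_steel = 1.5 and y_mill time = 5.5.
Δz = y_mill time·Δb = 5.5 × (-3) = -16.5, so new z* = 766 − 16.5 = 749.5.

749.5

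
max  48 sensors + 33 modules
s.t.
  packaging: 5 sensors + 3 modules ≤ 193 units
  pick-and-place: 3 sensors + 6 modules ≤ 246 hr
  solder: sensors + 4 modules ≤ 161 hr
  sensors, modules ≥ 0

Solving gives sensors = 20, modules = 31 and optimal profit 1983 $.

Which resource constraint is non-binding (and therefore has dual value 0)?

packaging: 193/193 (binding)
pick-and-place: 246/246 (binding)
solder: 144/161 (slack 17)
By complementary slackness, a constraint with positive slack has shadow price 0 → solder.

solder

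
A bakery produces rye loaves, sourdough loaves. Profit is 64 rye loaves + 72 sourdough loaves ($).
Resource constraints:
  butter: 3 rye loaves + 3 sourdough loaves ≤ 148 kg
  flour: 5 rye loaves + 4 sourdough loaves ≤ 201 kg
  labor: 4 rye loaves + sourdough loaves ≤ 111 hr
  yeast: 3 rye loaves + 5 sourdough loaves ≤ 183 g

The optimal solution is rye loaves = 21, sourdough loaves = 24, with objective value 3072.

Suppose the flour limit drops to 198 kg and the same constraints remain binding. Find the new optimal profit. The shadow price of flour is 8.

3048

Δb = -3, so new z* = 3072 + (8)·(-3) = 3072 − 24 = 3048.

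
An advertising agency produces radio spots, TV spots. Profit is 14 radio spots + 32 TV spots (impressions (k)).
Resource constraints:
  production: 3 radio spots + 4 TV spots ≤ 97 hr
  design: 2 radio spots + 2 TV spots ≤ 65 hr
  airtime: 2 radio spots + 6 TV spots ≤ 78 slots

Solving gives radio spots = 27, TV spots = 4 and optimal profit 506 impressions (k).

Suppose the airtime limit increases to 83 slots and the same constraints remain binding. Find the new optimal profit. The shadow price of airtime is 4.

526

Δb = 5, so new z* = 506 + (4)·(5) = 506 + 20 = 526.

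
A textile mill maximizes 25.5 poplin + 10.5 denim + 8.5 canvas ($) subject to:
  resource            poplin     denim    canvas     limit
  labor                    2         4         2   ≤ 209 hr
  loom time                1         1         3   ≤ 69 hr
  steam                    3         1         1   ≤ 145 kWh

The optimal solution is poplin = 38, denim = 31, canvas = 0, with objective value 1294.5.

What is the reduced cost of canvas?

-8

Check each constraint at x*: labor 200/209 (slack 9); loom time 69/69 (tight); steam 145/145 (tight).
By complementary slackness, y = 0 for the non-binding constraint.
The binding rows give the dual system: 1·y_loom time + 3·y_steam = 25.5 and 1·y_loom time + 1·y_steam = 10.5.
Solving: y_loom time = 3, y_steam = 7.5.
Reduced cost of canvas: c₃ − yᵀa₃ = 8.5 − (3·3 + 7.5·1) = 8.5 − 16.5 = -8.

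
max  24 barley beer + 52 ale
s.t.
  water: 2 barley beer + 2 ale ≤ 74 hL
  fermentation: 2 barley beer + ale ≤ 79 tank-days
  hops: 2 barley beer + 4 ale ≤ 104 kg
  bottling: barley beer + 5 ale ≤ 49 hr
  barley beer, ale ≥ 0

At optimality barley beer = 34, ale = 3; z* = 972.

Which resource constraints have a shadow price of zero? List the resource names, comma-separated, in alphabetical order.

fermentation, hops

water: 74/74 (binding)
fermentation: 71/79 (slack 8)
hops: 80/104 (slack 24)
bottling: 49/49 (binding)
By complementary slackness, a constraint with positive slack has shadow price 0 → fermentation, hops.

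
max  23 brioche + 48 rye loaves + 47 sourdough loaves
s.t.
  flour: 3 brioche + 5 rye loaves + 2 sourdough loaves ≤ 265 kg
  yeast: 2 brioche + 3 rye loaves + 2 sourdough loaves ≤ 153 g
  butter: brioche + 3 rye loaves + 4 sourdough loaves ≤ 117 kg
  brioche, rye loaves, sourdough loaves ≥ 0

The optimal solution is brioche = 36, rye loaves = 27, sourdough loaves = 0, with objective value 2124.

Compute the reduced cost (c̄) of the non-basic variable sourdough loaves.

At the optimum: flour uses 243 of 265 (slack = 22); yeast uses 153 of 153 (binding); butter uses 117 of 117 (binding).
Since flour is not tight, its dual is 0.
The binding rows give the dual system: 2·y_yeast + 1·y_butter = 23 and 3·y_yeast + 3·y_butter = 48.
This yields shadow prices y_yeast = 7, y_butter = 9.
Reduced cost of sourdough loaves: c₃ − yᵀa₃ = 47 − (7·2 + 9·4) = 47 − 50 = -3.

-3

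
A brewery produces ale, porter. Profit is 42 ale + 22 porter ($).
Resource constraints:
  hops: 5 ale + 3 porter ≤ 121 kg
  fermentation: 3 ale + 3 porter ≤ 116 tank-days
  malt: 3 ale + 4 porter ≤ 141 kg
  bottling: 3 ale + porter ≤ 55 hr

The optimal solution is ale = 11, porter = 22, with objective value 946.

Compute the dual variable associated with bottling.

4

At the optimum: hops uses 121 of 121 (binding); fermentation uses 99 of 116 (slack = 17); malt uses 121 of 141 (slack = 20); bottling uses 55 of 55 (binding).
Slack constraints have shadow price 0 (complementary slackness).
From A_Bᵀ y = c: 5·y_hops + 3·y_bottling = 42; 3·y_hops + 1·y_bottling = 22.
This yields shadow prices y_hops = 6, y_bottling = 4.
Shadow price of bottling = 4.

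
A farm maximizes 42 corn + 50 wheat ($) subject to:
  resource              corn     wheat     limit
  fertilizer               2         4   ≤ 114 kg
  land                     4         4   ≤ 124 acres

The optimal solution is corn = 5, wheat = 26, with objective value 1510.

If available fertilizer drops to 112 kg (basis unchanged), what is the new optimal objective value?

1502

Check each constraint at x*: fertilizer 114/114 (tight); land 124/124 (tight).
From A_Bᵀ y = c: 2·y_fertilizer + 4·y_land = 42; 4·y_fertilizer + 4·y_land = 50.
→ y_fertilizer = 4 and y_land = 8.5.
Δz = y_fertilizer·Δb = 4 × (-2) = -8, so new z* = 1510 − 8 = 1502.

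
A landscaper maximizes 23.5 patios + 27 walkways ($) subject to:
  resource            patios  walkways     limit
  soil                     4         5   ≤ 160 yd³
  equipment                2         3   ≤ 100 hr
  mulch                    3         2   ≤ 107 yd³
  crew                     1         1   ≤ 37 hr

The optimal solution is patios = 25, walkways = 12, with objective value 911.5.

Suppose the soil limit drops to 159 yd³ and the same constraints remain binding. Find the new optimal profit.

908

At the optimum: soil uses 160 of 160 (binding); equipment uses 86 of 100 (slack = 14); mulch uses 99 of 107 (slack = 8); crew uses 37 of 37 (binding).
By complementary slackness, y = 0 for the non-binding constraints.
From A_Bᵀ y = c: 4·y_soil + 1·y_crew = 23.5; 5·y_soil + 1·y_crew = 27.
→ y_soil = 3.5 and y_crew = 9.5.
Δz = y_soil·Δb = 3.5 × (-1) = -3.5, so new z* = 911.5 − 3.5 = 908.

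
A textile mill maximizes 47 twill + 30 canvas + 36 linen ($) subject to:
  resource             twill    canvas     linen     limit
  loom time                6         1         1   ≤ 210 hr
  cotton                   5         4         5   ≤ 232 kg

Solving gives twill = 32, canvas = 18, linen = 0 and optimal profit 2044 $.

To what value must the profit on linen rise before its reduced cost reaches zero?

37

Check each constraint at x*: loom time 210/210 (tight); cotton 232/232 (tight).
Dual feasibility on the basic columns requires 6·y_loom time + 5·y_cotton = 47, 1·y_loom time + 4·y_cotton = 30.
Solving: y_loom time = 2, y_cotton = 7.
linen enters the basis when its profit ≥ yᵀa₃ = 2·1 + 7·5 = 37.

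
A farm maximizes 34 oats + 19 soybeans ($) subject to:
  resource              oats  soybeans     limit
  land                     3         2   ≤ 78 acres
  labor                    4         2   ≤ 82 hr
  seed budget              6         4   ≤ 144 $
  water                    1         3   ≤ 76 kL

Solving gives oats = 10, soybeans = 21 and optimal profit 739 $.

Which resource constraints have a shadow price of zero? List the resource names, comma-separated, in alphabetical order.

land: 72/78 (slack 6)
labor: 82/82 (binding)
seed budget: 144/144 (binding)
water: 73/76 (slack 3)
By complementary slackness, a constraint with positive slack has shadow price 0 → land, water.

land, water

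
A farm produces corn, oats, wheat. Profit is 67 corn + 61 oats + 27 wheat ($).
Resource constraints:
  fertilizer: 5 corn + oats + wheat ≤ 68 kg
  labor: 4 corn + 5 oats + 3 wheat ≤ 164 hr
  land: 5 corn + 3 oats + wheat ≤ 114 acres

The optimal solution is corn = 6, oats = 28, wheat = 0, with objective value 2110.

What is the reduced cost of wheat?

-4

At the optimum: fertilizer uses 58 of 68 (slack = 10); labor uses 164 of 164 (binding); land uses 114 of 114 (binding).
By complementary slackness, y = 0 for the non-binding constraint.
From A_Bᵀ y = c: 4·y_labor + 5·y_land = 67; 5·y_labor + 3·y_land = 61.
→ y_labor = 8 and y_land = 7.
Reduced cost of wheat: c₃ − yᵀa₃ = 27 − (8·3 + 7·1) = 27 − 31 = -4.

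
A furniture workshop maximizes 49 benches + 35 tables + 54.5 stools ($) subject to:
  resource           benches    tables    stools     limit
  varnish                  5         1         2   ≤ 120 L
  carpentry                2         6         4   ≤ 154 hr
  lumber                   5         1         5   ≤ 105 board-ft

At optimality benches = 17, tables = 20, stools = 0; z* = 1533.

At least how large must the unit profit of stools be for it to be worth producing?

At the optimum: varnish uses 105 of 120 (slack = 15); carpentry uses 154 of 154 (binding); lumber uses 105 of 105 (binding).
Since varnish is not tight, its dual is 0.
From A_Bᵀ y = c: 2·y_carpentry + 5·y_lumber = 49; 6·y_carpentry + 1·y_lumber = 35.
Solving: y_carpentry = 4.5, y_lumber = 8.
stools enters the basis when its profit ≥ yᵀa₃ = 4.5·4 + 8·5 = 58.

58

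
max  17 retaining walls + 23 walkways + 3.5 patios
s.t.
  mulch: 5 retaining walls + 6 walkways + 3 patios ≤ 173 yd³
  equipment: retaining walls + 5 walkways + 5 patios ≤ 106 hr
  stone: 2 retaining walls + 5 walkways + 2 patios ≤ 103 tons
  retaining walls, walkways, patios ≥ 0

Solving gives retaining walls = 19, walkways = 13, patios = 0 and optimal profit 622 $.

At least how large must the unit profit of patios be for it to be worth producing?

Check each constraint at x*: mulch 173/173 (tight); equipment 84/106 (slack 22); stone 103/103 (tight).
Since equipment is not tight, its dual is 0.
The binding rows give the dual system: 5·y_mulch + 2·y_stone = 17 and 6·y_mulch + 5·y_stone = 23.
Solving: y_mulch = 3, y_stone = 1.
patios enters the basis when its profit ≥ yᵀa₃ = 3·3 + 1·2 = 11.

11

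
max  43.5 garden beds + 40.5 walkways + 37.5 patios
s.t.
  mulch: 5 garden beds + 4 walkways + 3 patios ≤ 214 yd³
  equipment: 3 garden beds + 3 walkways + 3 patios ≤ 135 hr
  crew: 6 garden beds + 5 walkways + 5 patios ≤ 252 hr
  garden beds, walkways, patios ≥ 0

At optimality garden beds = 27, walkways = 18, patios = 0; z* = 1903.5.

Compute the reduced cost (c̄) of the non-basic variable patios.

Binding: equipment and crew. Non-binding: mulch (7 unused).
Since mulch is not tight, its dual is 0.
Dual feasibility on the basic columns requires 3·y_equipment + 6·y_crew = 43.5, 3·y_equipment + 5·y_crew = 40.5.
→ y_equipment = 8.5 and y_crew = 3.
Reduced cost of patios: c₃ − yᵀa₃ = 37.5 − (8.5·3 + 3·5) = 37.5 − 40.5 = -3.

-3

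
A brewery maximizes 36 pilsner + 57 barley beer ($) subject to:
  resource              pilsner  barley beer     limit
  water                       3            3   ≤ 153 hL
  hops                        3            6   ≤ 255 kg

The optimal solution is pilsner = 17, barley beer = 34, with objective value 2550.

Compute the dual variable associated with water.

5

At the optimum: water uses 153 of 153 (binding); hops uses 255 of 255 (binding).
From A_Bᵀ y = c: 3·y_water + 3·y_hops = 36; 3·y_water + 6·y_hops = 57.
Solving: y_water = 5, y_hops = 7.
Shadow price of water = 5.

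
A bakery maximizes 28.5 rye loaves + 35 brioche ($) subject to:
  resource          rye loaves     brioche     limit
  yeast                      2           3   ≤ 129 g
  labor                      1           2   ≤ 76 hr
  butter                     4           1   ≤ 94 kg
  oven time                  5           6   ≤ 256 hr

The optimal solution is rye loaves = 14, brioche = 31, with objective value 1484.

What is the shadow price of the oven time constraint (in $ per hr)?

Binding: labor and oven time. Non-binding: yeast (8 unused), butter (7 unused).
By complementary slackness, y = 0 for the non-binding constraints.
From A_Bᵀ y = c: 1·y_labor + 5·y_oven time = 28.5; 2·y_labor + 6·y_oven time = 35.
→ y_labor = 1 and y_oven time = 5.5.
Shadow price of oven time = 5.5.

5.5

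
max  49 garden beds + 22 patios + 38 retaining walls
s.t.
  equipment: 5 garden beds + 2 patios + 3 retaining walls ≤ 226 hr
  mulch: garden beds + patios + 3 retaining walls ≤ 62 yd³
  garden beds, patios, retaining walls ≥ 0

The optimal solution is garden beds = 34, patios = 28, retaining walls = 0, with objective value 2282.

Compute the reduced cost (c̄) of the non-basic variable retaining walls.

At the optimum: equipment uses 226 of 226 (binding); mulch uses 62 of 62 (binding).
From A_Bᵀ y = c: 5·y_equipment + 1·y_mulch = 49; 2·y_equipment + 1·y_mulch = 22.
This yields shadow prices y_equipment = 9, y_mulch = 4.
Reduced cost of retaining walls: c₃ − yᵀa₃ = 38 − (9·3 + 4·3) = 38 − 39 = -1.

-1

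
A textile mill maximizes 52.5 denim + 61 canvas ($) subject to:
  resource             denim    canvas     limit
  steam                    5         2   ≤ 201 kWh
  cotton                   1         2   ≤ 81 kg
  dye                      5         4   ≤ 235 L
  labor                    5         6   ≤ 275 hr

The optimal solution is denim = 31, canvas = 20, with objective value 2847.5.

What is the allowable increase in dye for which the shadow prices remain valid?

3

Binding constraints: dye, labor. The basis is B = [[5,4],[5,6]] with det 10.
Per unit increase in dye, x* moves by d = (0.6, -0.5).
The basis stays optimal until steam becomes binding; allowable increase = 3 L.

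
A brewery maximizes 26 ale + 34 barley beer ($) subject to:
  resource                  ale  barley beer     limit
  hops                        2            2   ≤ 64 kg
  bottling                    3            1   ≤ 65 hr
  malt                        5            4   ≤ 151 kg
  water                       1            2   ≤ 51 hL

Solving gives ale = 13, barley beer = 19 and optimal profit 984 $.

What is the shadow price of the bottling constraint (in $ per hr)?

0

At the optimum: hops uses 64 of 64 (binding); bottling uses 58 of 65 (slack = 7); malt uses 141 of 151 (slack = 10); water uses 51 of 51 (binding).
Slack constraints have shadow price 0 (complementary slackness).
The binding rows give the dual system: 2·y_hops + 1·y_water = 26 and 2·y_hops + 2·y_water = 34.
→ y_hops = 9 and y_water = 8.
Shadow price of bottling = 0.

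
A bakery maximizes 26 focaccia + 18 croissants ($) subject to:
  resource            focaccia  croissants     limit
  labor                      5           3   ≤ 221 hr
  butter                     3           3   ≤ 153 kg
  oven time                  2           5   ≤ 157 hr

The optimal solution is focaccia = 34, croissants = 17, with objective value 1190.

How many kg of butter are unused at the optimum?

butter used = 3·34 + 3·17 = 153; slack = 153 − 153 = 0.

0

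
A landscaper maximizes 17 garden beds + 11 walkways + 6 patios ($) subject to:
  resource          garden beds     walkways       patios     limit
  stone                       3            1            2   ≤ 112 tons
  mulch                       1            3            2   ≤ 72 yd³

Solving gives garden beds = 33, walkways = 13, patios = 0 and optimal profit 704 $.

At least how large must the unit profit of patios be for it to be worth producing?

Both stone and mulch are binding at x*.
The binding rows give the dual system: 3·y_stone + 1·y_mulch = 17 and 1·y_stone + 3·y_mulch = 11.
→ y_stone = 5 and y_mulch = 2.
patios enters the basis when its profit ≥ yᵀa₃ = 5·2 + 2·2 = 14.

14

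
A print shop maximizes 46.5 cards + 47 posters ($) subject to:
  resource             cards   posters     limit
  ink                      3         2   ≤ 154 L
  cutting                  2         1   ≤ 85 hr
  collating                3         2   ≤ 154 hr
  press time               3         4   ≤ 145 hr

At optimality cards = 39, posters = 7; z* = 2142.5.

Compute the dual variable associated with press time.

Check each constraint at x*: ink 131/154 (slack 23); cutting 85/85 (tight); collating 131/154 (slack 23); press time 145/145 (tight).
Since ink, collating are not tight, their duals are 0.
The binding rows give the dual system: 2·y_cutting + 3·y_press time = 46.5 and 1·y_cutting + 4·y_press time = 47.
Solving: y_cutting = 9, y_press time = 9.5.
Shadow price of press time = 9.5.

9.5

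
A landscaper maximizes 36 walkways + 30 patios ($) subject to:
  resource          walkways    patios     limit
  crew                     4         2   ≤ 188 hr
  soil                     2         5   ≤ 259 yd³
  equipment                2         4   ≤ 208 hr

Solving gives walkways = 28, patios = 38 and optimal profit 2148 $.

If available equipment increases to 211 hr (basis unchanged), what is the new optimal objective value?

2160

Binding: crew and equipment. Non-binding: soil (13 unused).
Slack constraints have shadow price 0 (complementary slackness).
The binding rows give the dual system: 4·y_crew + 2·y_equipment = 36 and 2·y_crew + 4·y_equipment = 30.
→ y_crew = 7 and y_equipment = 4.
Δz = y_equipment·Δb = 4 × (3) = 12, so new z* = 2148 + 12 = 2160.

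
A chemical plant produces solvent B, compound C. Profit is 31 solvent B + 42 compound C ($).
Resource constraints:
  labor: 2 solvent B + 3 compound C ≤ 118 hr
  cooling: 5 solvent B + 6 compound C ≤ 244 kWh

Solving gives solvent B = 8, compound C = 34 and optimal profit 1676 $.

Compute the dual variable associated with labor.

8

Both labor and cooling are binding at x*.
Dual feasibility on the basic columns requires 2·y_labor + 5·y_cooling = 31, 3·y_labor + 6·y_cooling = 42.
Solving: y_labor = 8, y_cooling = 3.
Shadow price of labor = 8.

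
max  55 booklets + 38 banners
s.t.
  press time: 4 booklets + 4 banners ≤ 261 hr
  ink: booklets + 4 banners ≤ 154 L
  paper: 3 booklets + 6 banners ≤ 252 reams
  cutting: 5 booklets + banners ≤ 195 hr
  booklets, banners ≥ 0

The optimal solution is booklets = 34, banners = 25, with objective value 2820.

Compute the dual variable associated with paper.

Binding: paper and cutting. Non-binding: press time (25 unused), ink (20 unused).
Slack constraints have shadow price 0 (complementary slackness).
Dual feasibility on the basic columns requires 3·y_paper + 5·y_cutting = 55, 6·y_paper + 1·y_cutting = 38.
This yields shadow prices y_paper = 5, y_cutting = 8.
Shadow price of paper = 5.

5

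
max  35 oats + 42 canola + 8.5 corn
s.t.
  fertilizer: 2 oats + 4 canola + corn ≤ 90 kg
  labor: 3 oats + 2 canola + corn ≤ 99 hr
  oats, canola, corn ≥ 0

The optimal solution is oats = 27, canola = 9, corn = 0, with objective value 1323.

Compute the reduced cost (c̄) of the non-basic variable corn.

-5.5

Check each constraint at x*: fertilizer 90/90 (tight); labor 99/99 (tight).
Dual feasibility on the basic columns requires 2·y_fertilizer + 3·y_labor = 35, 4·y_fertilizer + 2·y_labor = 42.
→ y_fertilizer = 7 and y_labor = 7.
Reduced cost of corn: c₃ − yᵀa₃ = 8.5 − (7·1 + 7·1) = 8.5 − 14 = -5.5.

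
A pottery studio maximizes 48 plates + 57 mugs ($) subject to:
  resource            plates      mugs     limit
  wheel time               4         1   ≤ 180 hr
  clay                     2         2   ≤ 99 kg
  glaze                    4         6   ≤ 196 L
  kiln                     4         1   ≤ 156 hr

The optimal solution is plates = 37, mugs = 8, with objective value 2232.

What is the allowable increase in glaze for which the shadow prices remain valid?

Binding constraints: glaze, kiln. The basis is B = [[4,6],[4,1]] with det -20.
Per unit increase in glaze, x* moves by d = (-0.05, 0.2).
The basis stays optimal until clay becomes binding; allowable increase = 30 L.

30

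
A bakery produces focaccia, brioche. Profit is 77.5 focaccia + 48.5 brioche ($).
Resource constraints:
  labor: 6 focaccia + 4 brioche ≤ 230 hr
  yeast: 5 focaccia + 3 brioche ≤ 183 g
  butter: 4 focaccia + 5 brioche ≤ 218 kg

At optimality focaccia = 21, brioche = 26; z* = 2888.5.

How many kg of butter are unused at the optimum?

4

butter used = 4·21 + 5·26 = 214; slack = 218 − 214 = 4.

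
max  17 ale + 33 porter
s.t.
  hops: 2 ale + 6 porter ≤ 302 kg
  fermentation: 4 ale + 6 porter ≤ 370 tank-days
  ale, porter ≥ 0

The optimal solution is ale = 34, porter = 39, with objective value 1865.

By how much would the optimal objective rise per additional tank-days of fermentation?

Both hops and fermentation are binding at x*.
From A_Bᵀ y = c: 2·y_hops + 4·y_fermentation = 17; 6·y_hops + 6·y_fermentation = 33.
This yields shadow prices y_hops = 2.5, y_fermentation = 3.
Shadow price of fermentation = 3.

3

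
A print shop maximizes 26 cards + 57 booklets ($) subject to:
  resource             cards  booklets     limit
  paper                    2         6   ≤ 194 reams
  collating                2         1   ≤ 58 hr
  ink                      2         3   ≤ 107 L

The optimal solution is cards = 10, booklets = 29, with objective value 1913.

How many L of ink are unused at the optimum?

ink used = 2·10 + 3·29 = 107; slack = 107 − 107 = 0.

0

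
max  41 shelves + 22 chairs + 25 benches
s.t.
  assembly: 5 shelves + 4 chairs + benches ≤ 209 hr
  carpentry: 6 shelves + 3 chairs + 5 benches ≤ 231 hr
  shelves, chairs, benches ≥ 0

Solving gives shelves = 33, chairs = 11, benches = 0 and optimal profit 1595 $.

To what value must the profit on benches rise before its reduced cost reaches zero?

31

At the optimum: assembly uses 209 of 209 (binding); carpentry uses 231 of 231 (binding).
Dual feasibility on the basic columns requires 5·y_assembly + 6·y_carpentry = 41, 4·y_assembly + 3·y_carpentry = 22.
This yields shadow prices y_assembly = 1, y_carpentry = 6.
benches enters the basis when its profit ≥ yᵀa₃ = 1·1 + 6·5 = 31.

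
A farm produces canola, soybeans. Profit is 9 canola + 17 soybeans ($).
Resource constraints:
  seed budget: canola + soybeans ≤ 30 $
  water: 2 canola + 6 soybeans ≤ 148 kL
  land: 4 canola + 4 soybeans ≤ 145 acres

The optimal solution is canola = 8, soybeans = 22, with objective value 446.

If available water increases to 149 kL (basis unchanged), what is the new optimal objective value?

448

At the optimum: seed budget uses 30 of 30 (binding); water uses 148 of 148 (binding); land uses 120 of 145 (slack = 25).
Slack constraints have shadow price 0 (complementary slackness).
The binding rows give the dual system: 1·y_seed budget + 2·y_water = 9 and 1·y_seed budget + 6·y_water = 17.
This yields shadow prices y_seed budget = 5, y_water = 2.
Δz = y_water·Δb = 2 × (1) = 2, so new z* = 446 + 2 = 448.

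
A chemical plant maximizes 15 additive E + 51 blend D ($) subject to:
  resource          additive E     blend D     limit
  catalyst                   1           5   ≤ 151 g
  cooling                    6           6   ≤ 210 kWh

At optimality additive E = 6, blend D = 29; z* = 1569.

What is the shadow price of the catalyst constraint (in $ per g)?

9

Both catalyst and cooling are binding at x*.
The binding rows give the dual system: 1·y_catalyst + 6·y_cooling = 15 and 5·y_catalyst + 6·y_cooling = 51.
This yields shadow prices y_catalyst = 9, y_cooling = 1.
Shadow price of catalyst = 9.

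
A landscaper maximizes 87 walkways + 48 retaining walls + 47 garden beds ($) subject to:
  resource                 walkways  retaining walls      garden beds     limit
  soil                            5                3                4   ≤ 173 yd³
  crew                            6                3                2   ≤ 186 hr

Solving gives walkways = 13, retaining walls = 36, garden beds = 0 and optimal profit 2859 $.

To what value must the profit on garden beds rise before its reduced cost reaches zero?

50

Check each constraint at x*: soil 173/173 (tight); crew 186/186 (tight).
The binding rows give the dual system: 5·y_soil + 6·y_crew = 87 and 3·y_soil + 3·y_crew = 48.
Solving: y_soil = 9, y_crew = 7.
garden beds enters the basis when its profit ≥ yᵀa₃ = 9·4 + 7·2 = 50.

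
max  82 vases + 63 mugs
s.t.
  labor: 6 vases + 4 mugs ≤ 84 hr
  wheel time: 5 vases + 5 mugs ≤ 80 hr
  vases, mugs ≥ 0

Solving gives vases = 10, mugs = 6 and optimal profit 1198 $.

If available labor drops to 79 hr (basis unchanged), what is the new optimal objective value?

Check each constraint at x*: labor 84/84 (tight); wheel time 80/80 (tight).
Dual feasibility on the basic columns requires 6·y_labor + 5·y_wheel time = 82, 4·y_labor + 5·y_wheel time = 63.
Solving: y_labor = 9.5, y_wheel time = 5.
Δz = y_labor·Δb = 9.5 × (-5) = -47.5, so new z* = 1198 − 47.5 = 1150.5.

1150.5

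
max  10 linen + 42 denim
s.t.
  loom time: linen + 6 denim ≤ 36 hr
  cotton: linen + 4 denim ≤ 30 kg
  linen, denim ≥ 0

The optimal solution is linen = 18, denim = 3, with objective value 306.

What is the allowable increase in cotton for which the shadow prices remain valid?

Binding constraints: loom time, cotton. The basis is B = [[1,6],[1,4]] with det -2.
Per unit increase in cotton, x* moves by d = (3, -0.5).
The basis stays optimal until denim reaches 0; allowable increase = 6 kg.

6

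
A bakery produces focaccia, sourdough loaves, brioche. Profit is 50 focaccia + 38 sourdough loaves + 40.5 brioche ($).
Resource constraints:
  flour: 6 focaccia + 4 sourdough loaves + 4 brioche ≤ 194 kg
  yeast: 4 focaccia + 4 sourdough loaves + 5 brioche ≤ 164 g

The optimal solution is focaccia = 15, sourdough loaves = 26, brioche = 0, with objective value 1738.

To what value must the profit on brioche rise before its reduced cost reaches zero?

41.5

Check each constraint at x*: flour 194/194 (tight); yeast 164/164 (tight).
Dual feasibility on the basic columns requires 6·y_flour + 4·y_yeast = 50, 4·y_flour + 4·y_yeast = 38.
This yields shadow prices y_flour = 6, y_yeast = 3.5.
brioche enters the basis when its profit ≥ yᵀa₃ = 6·4 + 3.5·5 = 41.5.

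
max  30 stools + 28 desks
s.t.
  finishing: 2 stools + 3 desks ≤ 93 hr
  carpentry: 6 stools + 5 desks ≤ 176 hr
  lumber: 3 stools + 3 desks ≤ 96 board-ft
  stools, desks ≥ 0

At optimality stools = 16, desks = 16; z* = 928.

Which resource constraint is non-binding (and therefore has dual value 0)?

finishing

finishing: 80/93 (slack 13)
carpentry: 176/176 (binding)
lumber: 96/96 (binding)
By complementary slackness, a constraint with positive slack has shadow price 0 → finishing.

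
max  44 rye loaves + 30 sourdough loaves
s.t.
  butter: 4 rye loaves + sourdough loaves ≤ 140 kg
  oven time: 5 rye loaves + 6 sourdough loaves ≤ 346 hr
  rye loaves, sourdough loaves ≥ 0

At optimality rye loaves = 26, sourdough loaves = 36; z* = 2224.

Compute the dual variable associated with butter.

6

Check each constraint at x*: butter 140/140 (tight); oven time 346/346 (tight).
From A_Bᵀ y = c: 4·y_butter + 5·y_oven time = 44; 1·y_butter + 6·y_oven time = 30.
→ y_butter = 6 and y_oven time = 4.
Shadow price of butter = 6.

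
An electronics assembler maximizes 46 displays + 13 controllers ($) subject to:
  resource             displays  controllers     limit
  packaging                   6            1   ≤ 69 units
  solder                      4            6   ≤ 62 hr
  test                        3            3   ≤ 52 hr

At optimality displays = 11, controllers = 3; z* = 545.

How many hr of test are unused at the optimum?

test used = 3·11 + 3·3 = 42; slack = 52 − 42 = 10.

10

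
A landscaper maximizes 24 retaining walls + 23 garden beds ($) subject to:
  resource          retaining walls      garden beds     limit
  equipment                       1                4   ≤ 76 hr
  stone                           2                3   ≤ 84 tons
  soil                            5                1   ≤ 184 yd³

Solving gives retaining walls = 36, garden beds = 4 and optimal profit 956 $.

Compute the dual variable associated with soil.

2

Check each constraint at x*: equipment 52/76 (slack 24); stone 84/84 (tight); soil 184/184 (tight).
Since equipment is not tight, its dual is 0.
The binding rows give the dual system: 2·y_stone + 5·y_soil = 24 and 3·y_stone + 1·y_soil = 23.
This yields shadow prices y_stone = 7, y_soil = 2.
Shadow price of soil = 2.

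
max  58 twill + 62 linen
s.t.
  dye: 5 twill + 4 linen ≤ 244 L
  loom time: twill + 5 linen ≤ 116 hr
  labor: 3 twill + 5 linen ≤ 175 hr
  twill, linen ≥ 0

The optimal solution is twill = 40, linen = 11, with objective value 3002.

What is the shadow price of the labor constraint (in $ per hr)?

6

At the optimum: dye uses 244 of 244 (binding); loom time uses 95 of 116 (slack = 21); labor uses 175 of 175 (binding).
Since loom time is not tight, its dual is 0.
From A_Bᵀ y = c: 5·y_dye + 3·y_labor = 58; 4·y_dye + 5·y_labor = 62.
→ y_dye = 8 and y_labor = 6.
Shadow price of labor = 6.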